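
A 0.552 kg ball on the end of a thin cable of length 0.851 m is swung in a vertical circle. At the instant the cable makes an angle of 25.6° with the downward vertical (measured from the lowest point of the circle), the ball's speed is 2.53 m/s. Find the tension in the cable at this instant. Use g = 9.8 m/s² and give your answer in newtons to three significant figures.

9.03 N

Take the radial direction toward the centre of the circle as positive. The component of the weight along the string toward the centre is −mg cos φ (φ measured from the bottom), so Newton's second law along the string gives T − mg cos φ = m v²/r.
cos 25.6° = 0.9018, so T = m(v²/r + g cos φ) = 0.552 × ((2.53)²/0.851 + 9.8 × 0.9018) = 0.552 × (7.522 + (8.838)) = 0.552 × 16.36 = 9.030 N.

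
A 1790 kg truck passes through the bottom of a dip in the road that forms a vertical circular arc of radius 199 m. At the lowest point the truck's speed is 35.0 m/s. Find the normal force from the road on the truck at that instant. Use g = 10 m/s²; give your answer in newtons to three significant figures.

At the lowest point, N points up (toward the centre) and the weight mg points down (away from the centre), so the net inward force is N − mg = mv²/r.
N = m(v²/r + g) = 1790 × ((35.0)²/199 + 10.0) = 1790 × (6.156 + 10.0) = 1790 × 16.16 = 28920 N.

28900 N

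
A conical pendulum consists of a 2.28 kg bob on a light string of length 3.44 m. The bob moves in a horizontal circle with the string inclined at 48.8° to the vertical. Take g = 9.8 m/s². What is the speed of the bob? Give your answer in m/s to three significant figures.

The radius of the circle is r = L sinθ = 3.44 × sin 48.8° = 2.588 m.
Horizontally T sinθ = mv²/r and vertically T cosθ = mg, so tanθ = v²/(rg).
v = √(r g tanθ) = √(2.588 × 9.8 × 1.142) = √28.97 = 5.383 m/s.

5.38 m/s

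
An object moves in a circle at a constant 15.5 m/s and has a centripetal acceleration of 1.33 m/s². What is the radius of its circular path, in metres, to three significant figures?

181 m

a_c = v²/r ⇒ r = v²/a_c = (15.5)²/1.33 = 240.2/1.33 = 180.6 m.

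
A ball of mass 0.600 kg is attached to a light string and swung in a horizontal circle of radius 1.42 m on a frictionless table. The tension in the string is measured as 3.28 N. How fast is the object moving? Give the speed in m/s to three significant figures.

2.79 m/s

T = m v²/r ⇒ v = √(T r / m) = √(3.28 × 1.42 / 0.600) = √7.763 = 2.786 m/s.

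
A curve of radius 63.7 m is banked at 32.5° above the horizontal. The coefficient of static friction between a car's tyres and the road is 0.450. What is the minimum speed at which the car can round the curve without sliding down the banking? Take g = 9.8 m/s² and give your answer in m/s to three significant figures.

At the minimum speed, friction acts up the slope at its limiting value f = μN. Radially (horizontal, toward centre): N sinθ − μN cosθ = mv²/r. Vertically: N cosθ + μN sinθ = mg.
Dividing: v² = r g (sinθ − μcosθ)/(cosθ + μsinθ).
sinθ − μcosθ = 0.5373 − 0.450×0.8434 = 0.1578; cosθ + μsinθ = 0.8434 + 0.450×0.5373 = 1.085.
v² = 63.7 × 9.8 × 0.1578/1.085 = 90.76 m²/s², so v = 9.527 m/s.

9.53 m/s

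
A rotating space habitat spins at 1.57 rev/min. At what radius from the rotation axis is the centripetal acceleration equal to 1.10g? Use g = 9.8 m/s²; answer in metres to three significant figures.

ω = 1.57 rev/min × 2π/60 = 0.1644 rad/s.
a_c = ω²r = 1.10g ⇒ r = 1.10 × 9.8 / (0.1644)² = 10.78/0.02703 = 398.8 m.

399 m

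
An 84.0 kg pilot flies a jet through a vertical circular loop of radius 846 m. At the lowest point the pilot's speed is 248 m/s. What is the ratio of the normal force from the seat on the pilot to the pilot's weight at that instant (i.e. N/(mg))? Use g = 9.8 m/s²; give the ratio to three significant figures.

8.42

At the bottom, N − mg = mv²/r, so N = m(v²/r + g) and N/(mg) = v²/(rg) + 1 = (248)²/(846 × 9.8) + 1 = 7.418 + 1 = 8.418.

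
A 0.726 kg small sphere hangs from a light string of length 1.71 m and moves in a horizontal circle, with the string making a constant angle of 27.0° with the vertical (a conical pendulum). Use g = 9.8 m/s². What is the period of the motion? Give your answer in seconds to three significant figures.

2.48 s

r = L sinθ = 0.7763 m. From T sinθ = mω²r and T cosθ = mg: tanθ = ω²r/g, so ω² = g tanθ / r = g/(L cosθ).
ω = √(g/(L cosθ)) = √(9.8/(1.71 × 0.8910)) = √6.432 = 2.536 rad/s.
Period = 2π/ω = 2.477 s.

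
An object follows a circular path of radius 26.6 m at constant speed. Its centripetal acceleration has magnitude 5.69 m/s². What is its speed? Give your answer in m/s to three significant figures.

a_c = v²/r ⇒ v = √(a_c · r) = √(5.69 × 26.6) = √151.4 = 12.30 m/s.

12.3 m/s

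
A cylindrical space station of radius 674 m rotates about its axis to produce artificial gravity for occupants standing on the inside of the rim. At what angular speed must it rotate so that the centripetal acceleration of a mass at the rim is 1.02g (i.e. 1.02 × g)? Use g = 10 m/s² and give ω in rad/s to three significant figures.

0.123 rad/s

Centripetal acceleration a_c = ω²r. Setting ω²r = 1.02g:
ω = √(1.02g / r) = √(1.02 × 10.0 / 674) = √0.01513 = 0.1230 rad/s.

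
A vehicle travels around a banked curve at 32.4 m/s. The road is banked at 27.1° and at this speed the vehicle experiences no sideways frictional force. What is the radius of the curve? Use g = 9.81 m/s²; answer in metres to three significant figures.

209 m

Frictionless banking: tanθ = v²/(rg), so r = v²/(g tanθ).
r = (32.4)²/(9.81 × tan 27.1°) = 1050/(9.81 × 0.5117) = 1050/5.020 = 209.1 m.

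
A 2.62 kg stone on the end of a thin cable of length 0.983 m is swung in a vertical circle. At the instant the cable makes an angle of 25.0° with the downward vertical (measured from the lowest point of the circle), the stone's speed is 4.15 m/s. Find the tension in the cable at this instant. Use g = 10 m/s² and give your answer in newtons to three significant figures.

69.6 N

Take the radial direction toward the centre of the circle as positive. The component of the weight along the string toward the centre is −mg cos φ (φ measured from the bottom), so Newton's second law along the string gives T − mg cos φ = m v²/r.
cos 25.0° = 0.9063, so T = m(v²/r + g cos φ) = 2.62 × ((4.15)²/0.983 + 10.0 × 0.9063) = 2.62 × (17.52 + (9.063)) = 2.62 × 26.58 = 69.65 N.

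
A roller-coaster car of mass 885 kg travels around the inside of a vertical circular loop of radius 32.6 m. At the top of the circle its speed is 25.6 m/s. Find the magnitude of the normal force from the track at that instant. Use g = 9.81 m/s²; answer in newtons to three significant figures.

At the top, both N and the weight mg point inward (toward the centre), so N + mg = mv²/r.
N = m(v²/r − g) = 885 × ((25.6)²/32.6 − 9.81) = 885 × (20.10 − 9.81) = 885 × 10.29 = 9109 N.

9110 N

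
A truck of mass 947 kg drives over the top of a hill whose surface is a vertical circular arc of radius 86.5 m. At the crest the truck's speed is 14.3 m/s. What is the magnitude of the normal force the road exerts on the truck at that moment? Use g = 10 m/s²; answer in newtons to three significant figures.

7230 N

At the crest the centripetal acceleration points downward (toward the centre of the arc), so mg − N = mv²/r.
N = m(g − v²/r) = 947 × (10.0 − (14.3)²/86.5) = 947 × (10.0 − 2.364) = 947 × 7.636 = 7231 N.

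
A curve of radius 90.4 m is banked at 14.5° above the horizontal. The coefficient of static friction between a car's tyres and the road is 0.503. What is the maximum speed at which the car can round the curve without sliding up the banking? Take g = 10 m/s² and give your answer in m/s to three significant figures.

At the maximum speed, friction acts down the slope at its limiting value f = μN. Radially (horizontal, toward centre): N sinθ + μN cosθ = mv²/r. Vertically: N cosθ − μN sinθ = mg.
Dividing: v² = r g (sinθ + μcosθ)/(cosθ − μsinθ).
sinθ + μcosθ = 0.2504 + 0.503×0.9681 = 0.7374; cosθ − μsinθ = 0.9681 − 0.503×0.2504 = 0.8422.
v² = 90.4 × 10.0 × 0.7374/0.8422 = 791.5 m²/s², so v = 28.13 m/s.

28.1 m/s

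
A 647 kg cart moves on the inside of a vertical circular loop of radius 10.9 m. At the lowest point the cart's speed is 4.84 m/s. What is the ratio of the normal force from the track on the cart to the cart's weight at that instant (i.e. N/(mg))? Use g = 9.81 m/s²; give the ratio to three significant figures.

At the bottom, N − mg = mv²/r, so N = m(v²/r + g) and N/(mg) = v²/(rg) + 1 = (4.84)²/(10.9 × 9.81) + 1 = 0.2191 + 1 = 1.219.

1.22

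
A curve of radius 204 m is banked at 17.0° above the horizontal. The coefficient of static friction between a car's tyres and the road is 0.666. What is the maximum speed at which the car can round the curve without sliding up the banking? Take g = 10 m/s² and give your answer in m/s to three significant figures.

At the maximum speed, friction acts down the slope at its limiting value f = μN. Radially (horizontal, toward centre): N sinθ + μN cosθ = mv²/r. Vertically: N cosθ − μN sinθ = mg.
Dividing: v² = r g (sinθ + μcosθ)/(cosθ − μsinθ).
sinθ + μcosθ = 0.2924 + 0.666×0.9563 = 0.9293; cosθ − μsinθ = 0.9563 − 0.666×0.2924 = 0.7616.
v² = 204 × 10.0 × 0.9293/0.7616 = 2489 m²/s², so v = 49.89 m/s.

49.9 m/s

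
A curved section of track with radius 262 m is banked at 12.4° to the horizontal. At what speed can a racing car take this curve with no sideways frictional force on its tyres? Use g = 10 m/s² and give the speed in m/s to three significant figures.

24.0 m/s

On a frictionless banked curve, N sinθ = mv²/r and N cosθ = mg, so tanθ = v²/(rg).
v = √(r g tanθ) = √(262 × 10.0 × tan 12.4°) = √(262 × 10.0 × 0.2199) = √576.0 = 24.00 m/s.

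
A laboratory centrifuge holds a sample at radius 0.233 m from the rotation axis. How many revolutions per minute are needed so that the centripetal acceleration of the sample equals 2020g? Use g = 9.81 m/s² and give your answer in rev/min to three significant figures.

Require ω²r = 2020g, so ω = √(2020 × 9.81/0.233) = 291.6 rad/s.
In rev/min: ω × 60/(2π) = 291.6 × 60/(2π) = 2785 rev/min.

2780 rev/min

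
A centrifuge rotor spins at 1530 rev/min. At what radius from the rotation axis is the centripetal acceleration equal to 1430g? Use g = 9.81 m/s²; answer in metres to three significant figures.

ω = 1530 rev/min × 2π/60 = 160.2 rad/s.
a_c = ω²r = 1430g ⇒ r = 1430 × 9.81 / (160.2)² = 14030/25670 = 0.5465 m.

0.546 m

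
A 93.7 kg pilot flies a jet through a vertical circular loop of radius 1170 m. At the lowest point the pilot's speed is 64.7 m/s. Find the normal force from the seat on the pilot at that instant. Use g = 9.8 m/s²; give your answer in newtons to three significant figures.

At the lowest point, N points up (toward the centre) and the weight mg points down (away from the centre), so the net inward force is N − mg = mv²/r.
N = m(v²/r + g) = 93.7 × ((64.7)²/1170 + 9.8) = 93.7 × (3.578 + 9.8) = 93.7 × 13.38 = 1254 N.

1250 N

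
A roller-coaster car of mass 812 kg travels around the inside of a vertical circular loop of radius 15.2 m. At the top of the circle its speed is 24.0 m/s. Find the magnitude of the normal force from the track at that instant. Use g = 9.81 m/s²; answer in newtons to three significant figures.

22800 N

At the top, both N and the weight mg point inward (toward the centre), so N + mg = mv²/r.
N = m(v²/r − g) = 812 × ((24.0)²/15.2 − 9.81) = 812 × (37.89 − 9.81) = 812 × 28.08 = 22800 N.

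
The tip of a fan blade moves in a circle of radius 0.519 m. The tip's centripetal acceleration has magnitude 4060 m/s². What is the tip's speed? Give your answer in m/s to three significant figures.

45.9 m/s

a_c = v²/r ⇒ v = √(a_c · r) = √(4060 × 0.519) = √2107 = 45.90 m/s.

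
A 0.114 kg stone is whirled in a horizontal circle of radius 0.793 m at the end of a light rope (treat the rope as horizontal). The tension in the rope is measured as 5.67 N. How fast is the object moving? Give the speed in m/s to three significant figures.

T = m v²/r ⇒ v = √(T r / m) = √(5.67 × 0.793 / 0.114) = √39.44 = 6.280 m/s.

6.28 m/s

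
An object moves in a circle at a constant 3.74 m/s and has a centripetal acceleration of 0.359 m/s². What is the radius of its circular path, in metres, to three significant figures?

39.0 m

a_c = v²/r ⇒ r = v²/a_c = (3.74)²/0.359 = 13.99/0.359 = 38.96 m.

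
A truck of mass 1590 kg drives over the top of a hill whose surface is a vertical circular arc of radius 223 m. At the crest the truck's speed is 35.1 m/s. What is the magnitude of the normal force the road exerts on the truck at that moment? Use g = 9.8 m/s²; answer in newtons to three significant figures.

6800 N

At the crest the centripetal acceleration points downward (toward the centre of the arc), so mg − N = mv²/r.
N = m(g − v²/r) = 1590 × (9.8 − (35.1)²/223) = 1590 × (9.8 − 5.525) = 1590 × 4.275 = 6798 N.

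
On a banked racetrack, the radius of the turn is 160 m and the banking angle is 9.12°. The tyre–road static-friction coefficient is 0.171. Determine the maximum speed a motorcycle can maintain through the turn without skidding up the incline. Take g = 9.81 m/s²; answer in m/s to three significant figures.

23.1 m/s

At the maximum speed, friction acts down the slope at its limiting value f = μN. Radially (horizontal, toward centre): N sinθ + μN cosθ = mv²/r. Vertically: N cosθ − μN sinθ = mg.
Dividing: v² = r g (sinθ + μcosθ)/(cosθ − μsinθ).
sinθ + μcosθ = 0.1585 + 0.171×0.9874 = 0.3273; cosθ − μsinθ = 0.9874 − 0.171×0.1585 = 0.9603.
v² = 160 × 9.81 × 0.3273/0.9603 = 535.1 m²/s², so v = 23.13 m/s.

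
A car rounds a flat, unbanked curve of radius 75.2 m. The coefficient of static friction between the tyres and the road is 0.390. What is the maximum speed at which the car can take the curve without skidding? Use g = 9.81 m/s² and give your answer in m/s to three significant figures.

Friction provides the centripetal force on a flat curve. At maximum speed it is at its limiting value: μ_s m g = m v²/r.
Mass cancels: v_max = √(μ_s g r) = √(0.390 × 9.81 × 75.2) = √287.7 = 16.96 m/s.

17.0 m/s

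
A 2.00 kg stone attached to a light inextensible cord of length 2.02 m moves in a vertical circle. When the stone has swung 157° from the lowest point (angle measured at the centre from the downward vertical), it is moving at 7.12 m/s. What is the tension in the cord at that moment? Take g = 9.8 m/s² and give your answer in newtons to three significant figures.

Take the radial direction toward the centre of the circle as positive. The component of the weight along the string toward the centre is −mg cos φ (φ measured from the bottom), so Newton's second law along the string gives T − mg cos φ = m v²/r.
cos 157° = -0.9205, so T = m(v²/r + g cos φ) = 2.00 × ((7.12)²/2.02 + 9.8 × -0.9205) = 2.00 × (25.10 + (-9.021)) = 2.00 × 16.08 = 32.15 N.

32.2 N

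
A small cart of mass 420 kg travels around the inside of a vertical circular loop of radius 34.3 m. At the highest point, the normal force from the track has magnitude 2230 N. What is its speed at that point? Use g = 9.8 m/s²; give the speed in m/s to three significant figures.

22.8 m/s

At the top, N + mg = mv²/r, so v = √(r(N/m + g)) = √(34.3 × (2230/420 + 9.8)) = √(34.3 × 15.11) = √518.3 = 22.77 m/s.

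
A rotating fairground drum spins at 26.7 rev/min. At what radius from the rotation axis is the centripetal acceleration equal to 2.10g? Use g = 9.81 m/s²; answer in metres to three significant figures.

2.64 m

ω = 26.7 rev/min × 2π/60 = 2.796 rad/s.
a_c = ω²r = 2.10g ⇒ r = 2.10 × 9.81 / (2.796)² = 20.60/7.818 = 2.635 m.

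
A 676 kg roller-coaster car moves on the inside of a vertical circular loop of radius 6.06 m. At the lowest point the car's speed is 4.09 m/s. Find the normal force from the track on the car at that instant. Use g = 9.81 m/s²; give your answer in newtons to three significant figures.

8500 N

At the lowest point, N points up (toward the centre) and the weight mg points down (away from the centre), so the net inward force is N − mg = mv²/r.
N = m(v²/r + g) = 676 × ((4.09)²/6.06 + 9.81) = 676 × (2.760 + 9.81) = 676 × 12.57 = 8498 N.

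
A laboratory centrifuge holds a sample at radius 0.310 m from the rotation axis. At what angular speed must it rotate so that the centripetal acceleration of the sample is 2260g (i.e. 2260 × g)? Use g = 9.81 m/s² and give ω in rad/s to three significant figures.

267 rad/s

Centripetal acceleration a_c = ω²r. Setting ω²r = 2260g:
ω = √(2260g / r) = √(2260 × 9.81 / 0.310) = √71520 = 267.4 rad/s.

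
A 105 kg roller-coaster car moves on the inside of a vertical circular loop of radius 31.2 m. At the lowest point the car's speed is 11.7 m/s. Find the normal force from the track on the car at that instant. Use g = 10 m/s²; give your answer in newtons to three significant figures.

1510 N

At the lowest point, N points up (toward the centre) and the weight mg points down (away from the centre), so the net inward force is N − mg = mv²/r.
N = m(v²/r + g) = 105 × ((11.7)²/31.2 + 10.0) = 105 × (4.387 + 10.0) = 105 × 14.39 = 1511 N.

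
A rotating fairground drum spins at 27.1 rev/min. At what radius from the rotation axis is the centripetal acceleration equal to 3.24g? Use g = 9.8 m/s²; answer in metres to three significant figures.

3.94 m

ω = 27.1 rev/min × 2π/60 = 2.838 rad/s.
a_c = ω²r = 3.24g ⇒ r = 3.24 × 9.8 / (2.838)² = 31.75/8.054 = 3.943 m.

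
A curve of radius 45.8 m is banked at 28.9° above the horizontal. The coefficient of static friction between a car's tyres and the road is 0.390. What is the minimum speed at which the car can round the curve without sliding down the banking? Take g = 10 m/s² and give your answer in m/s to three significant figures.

7.81 m/s

At the minimum speed, friction acts up the slope at its limiting value f = μN. Radially (horizontal, toward centre): N sinθ − μN cosθ = mv²/r. Vertically: N cosθ + μN sinθ = mg.
Dividing: v² = r g (sinθ − μcosθ)/(cosθ + μsinθ).
sinθ − μcosθ = 0.4833 − 0.390×0.8755 = 0.1419; cosθ + μsinθ = 0.8755 + 0.390×0.4833 = 1.064.
v² = 45.8 × 10.0 × 0.1419/1.064 = 61.06 m²/s², so v = 7.814 m/s.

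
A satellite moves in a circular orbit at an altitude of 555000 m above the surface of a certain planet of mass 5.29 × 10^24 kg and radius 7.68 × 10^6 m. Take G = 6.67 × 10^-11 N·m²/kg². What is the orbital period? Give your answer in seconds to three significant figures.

r = R + h = 7.68 × 10^6 + 555000 = 8.235 × 10^6 m. Gravity provides the centripetal force: G M m / r² = m v² / r ⇒ v = √(GM/r) = 6546 m/s.
T = 2πr/v = 2π × 8.235 × 10^6 / 6546 = 7905 s.

7900 s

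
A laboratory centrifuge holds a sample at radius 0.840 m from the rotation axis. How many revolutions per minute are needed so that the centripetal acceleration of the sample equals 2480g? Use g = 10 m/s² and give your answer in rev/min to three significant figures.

Require ω²r = 2480g, so ω = √(2480 × 10.0/0.840) = 171.8 rad/s.
In rev/min: ω × 60/(2π) = 171.8 × 60/(2π) = 1641 rev/min.

1640 rev/min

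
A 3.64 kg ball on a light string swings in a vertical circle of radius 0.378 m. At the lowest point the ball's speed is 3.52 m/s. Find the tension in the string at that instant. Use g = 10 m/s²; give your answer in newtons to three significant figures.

At the lowest point, T points up (toward the centre) and the weight mg points down (away from the centre), so the net inward force is T − mg = mv²/r.
T = m(v²/r + g) = 3.64 × ((3.52)²/0.378 + 10.0) = 3.64 × (32.78 + 10.0) = 3.64 × 42.78 = 155.7 N.

156 N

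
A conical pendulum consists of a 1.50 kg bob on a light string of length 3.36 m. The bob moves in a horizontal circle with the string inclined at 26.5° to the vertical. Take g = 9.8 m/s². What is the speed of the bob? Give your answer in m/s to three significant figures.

2.71 m/s

The radius of the circle is r = L sinθ = 3.36 × sin 26.5° = 1.499 m.
Horizontally T sinθ = mv²/r and vertically T cosθ = mg, so tanθ = v²/(rg).
v = √(r g tanθ) = √(1.499 × 9.8 × 0.4986) = √7.325 = 2.707 m/s.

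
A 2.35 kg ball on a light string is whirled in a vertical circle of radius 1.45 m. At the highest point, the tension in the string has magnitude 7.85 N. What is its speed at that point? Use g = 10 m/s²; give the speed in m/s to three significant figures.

4.40 m/s

At the top, T + mg = mv²/r, so v = √(r(T/m + g)) = √(1.45 × (7.85/2.35 + 10.0)) = √(1.45 × 13.34) = √19.34 = 4.398 m/s.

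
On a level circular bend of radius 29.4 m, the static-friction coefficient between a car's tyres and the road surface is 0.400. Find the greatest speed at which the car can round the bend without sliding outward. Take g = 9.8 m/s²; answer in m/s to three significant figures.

On a flat curve, static friction is the only horizontal force, so it must supply the full centripetal force: μ_s m g = m v²/r.
Mass cancels: v_max = √(μ_s g r) = √(0.400 × 9.8 × 29.4) = √115.2 = 10.74 m/s.

10.7 m/s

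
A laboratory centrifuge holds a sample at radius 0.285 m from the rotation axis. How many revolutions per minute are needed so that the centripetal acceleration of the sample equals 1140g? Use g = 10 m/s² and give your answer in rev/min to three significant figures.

Require ω²r = 1140g, so ω = √(1140 × 10.0/0.285) = 200.0 rad/s.
In rev/min: ω × 60/(2π) = 200.0 × 60/(2π) = 1910 rev/min.

1910 rev/min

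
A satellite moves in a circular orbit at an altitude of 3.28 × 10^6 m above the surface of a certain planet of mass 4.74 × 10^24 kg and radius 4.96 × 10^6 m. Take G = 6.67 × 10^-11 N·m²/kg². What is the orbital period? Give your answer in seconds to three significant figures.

8360 s

r = R + h = 4.96 × 10^6 + 3.28 × 10^6 = 8.240 × 10^6 m. Gravity provides the centripetal force: G M m / r² = m v² / r ⇒ v = √(GM/r) = 6194 m/s.
T = 2πr/v = 2π × 8.240 × 10^6 / 6194 = 8358 s.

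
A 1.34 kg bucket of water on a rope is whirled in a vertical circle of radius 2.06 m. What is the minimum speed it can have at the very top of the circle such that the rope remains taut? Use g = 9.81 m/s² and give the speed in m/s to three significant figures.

At the top, both weight mg and T point toward the centre: T + mg = mv²/r.
At minimum speed T → 0, so mg = mv_min²/r ⇒ v_min = √(g r) = √(9.81 × 2.06) = 4.495 m/s.

4.50 m/s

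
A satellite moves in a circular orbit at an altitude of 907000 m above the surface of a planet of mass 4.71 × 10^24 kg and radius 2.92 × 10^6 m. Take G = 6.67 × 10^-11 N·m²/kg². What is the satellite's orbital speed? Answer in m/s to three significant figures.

9060 m/s

Orbital radius r = R + h = 2.92 × 10^6 + 907000 = 3.827 × 10^6 m.
Gravity supplies the centripetal force: G M m / r² = m v² / r, so v = √(GM/r).
v = √(6.67 × 10^-11 × 4.71 × 10^24 / 3.827 × 10^6) = √(8.209 × 10^7) = 9060 m/s.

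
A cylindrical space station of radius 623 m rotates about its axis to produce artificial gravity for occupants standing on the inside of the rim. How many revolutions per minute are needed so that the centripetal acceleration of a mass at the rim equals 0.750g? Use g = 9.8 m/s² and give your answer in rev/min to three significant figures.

1.04 rev/min

Require ω²r = 0.750g, so ω = √(0.750 × 9.8/623) = 0.1086 rad/s.
In rev/min: ω × 60/(2π) = 0.1086 × 60/(2π) = 1.037 rev/min.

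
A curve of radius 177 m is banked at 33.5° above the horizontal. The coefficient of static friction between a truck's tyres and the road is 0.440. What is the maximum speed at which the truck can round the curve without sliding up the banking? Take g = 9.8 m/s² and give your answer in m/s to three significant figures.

At the maximum speed, friction acts down the slope at its limiting value f = μN. Radially (horizontal, toward centre): N sinθ + μN cosθ = mv²/r. Vertically: N cosθ − μN sinθ = mg.
Dividing: v² = r g (sinθ + μcosθ)/(cosθ − μsinθ).
sinθ + μcosθ = 0.5519 + 0.440×0.8339 = 0.9188; cosθ − μsinθ = 0.8339 − 0.440×0.5519 = 0.5910.
v² = 177 × 9.8 × 0.9188/0.5910 = 2697 m²/s², so v = 51.93 m/s.

51.9 m/s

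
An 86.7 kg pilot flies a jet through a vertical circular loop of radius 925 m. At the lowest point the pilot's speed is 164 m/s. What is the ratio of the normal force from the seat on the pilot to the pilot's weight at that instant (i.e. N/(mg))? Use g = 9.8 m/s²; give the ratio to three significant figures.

3.97

At the bottom, N − mg = mv²/r, so N = m(v²/r + g) and N/(mg) = v²/(rg) + 1 = (164)²/(925 × 9.8) + 1 = 2.967 + 1 = 3.967.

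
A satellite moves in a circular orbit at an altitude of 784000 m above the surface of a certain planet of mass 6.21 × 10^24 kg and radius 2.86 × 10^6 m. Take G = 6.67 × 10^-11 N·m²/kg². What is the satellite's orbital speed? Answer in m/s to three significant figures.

Orbital radius r = R + h = 2.86 × 10^6 + 784000 = 3.644 × 10^6 m.
Gravity supplies the centripetal force: G M m / r² = m v² / r, so v = √(GM/r).
v = √(6.67 × 10^-11 × 6.21 × 10^24 / 3.644 × 10^6) = √(1.137 × 10^8) = 10660 m/s.

10700 m/s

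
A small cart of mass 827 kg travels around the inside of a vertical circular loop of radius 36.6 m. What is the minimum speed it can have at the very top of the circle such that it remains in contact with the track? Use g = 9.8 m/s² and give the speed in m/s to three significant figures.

18.9 m/s

At the top, both weight mg and N point toward the centre: N + mg = mv²/r.
At minimum speed N → 0, so mg = mv_min²/r ⇒ v_min = √(g r) = √(9.8 × 36.6) = 18.94 m/s.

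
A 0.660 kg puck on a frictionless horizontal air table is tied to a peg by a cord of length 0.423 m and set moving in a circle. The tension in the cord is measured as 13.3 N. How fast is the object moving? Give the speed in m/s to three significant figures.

T = m v²/r ⇒ v = √(T r / m) = √(13.3 × 0.423 / 0.660) = √8.524 = 2.920 m/s.

2.92 m/s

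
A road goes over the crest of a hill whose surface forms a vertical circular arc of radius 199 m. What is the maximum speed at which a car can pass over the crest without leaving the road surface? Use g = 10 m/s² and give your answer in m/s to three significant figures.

44.6 m/s

At the crest the centre of the circle is below the car, so the net downward (centripetal) force is mg − N = mv²/r.
The car leaves the road when N → 0, giving v_max = √(g r) = √(10.0 × 199) = 44.61 m/s.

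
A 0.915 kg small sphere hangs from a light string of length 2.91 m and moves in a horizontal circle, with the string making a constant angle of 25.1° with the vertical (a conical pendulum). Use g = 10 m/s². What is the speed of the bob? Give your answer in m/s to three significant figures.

The radius of the circle is r = L sinθ = 2.91 × sin 25.1° = 1.234 m.
Horizontally T sinθ = mv²/r and vertically T cosθ = mg, so tanθ = v²/(rg).
v = √(r g tanθ) = √(1.234 × 10.0 × 0.4684) = √5.782 = 2.405 m/s.

2.40 m/s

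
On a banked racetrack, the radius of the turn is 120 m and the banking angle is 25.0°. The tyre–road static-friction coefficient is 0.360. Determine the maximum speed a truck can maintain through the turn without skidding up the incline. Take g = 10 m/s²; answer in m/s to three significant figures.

34.5 m/s

At the maximum speed, friction acts down the slope at its limiting value f = μN. Radially (horizontal, toward centre): N sinθ + μN cosθ = mv²/r. Vertically: N cosθ − μN sinθ = mg.
Dividing: v² = r g (sinθ + μcosθ)/(cosθ − μsinθ).
sinθ + μcosθ = 0.4226 + 0.360×0.9063 = 0.7489; cosθ − μsinθ = 0.9063 − 0.360×0.4226 = 0.7542.
v² = 120 × 10.0 × 0.7489/0.7542 = 1192 m²/s², so v = 34.52 m/s.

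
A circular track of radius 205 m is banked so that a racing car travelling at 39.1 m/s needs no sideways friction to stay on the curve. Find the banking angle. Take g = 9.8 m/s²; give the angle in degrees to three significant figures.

37.3°

With no friction, the horizontal component of the normal force provides the centripetal force: N sinθ = mv²/r, while N cosθ = mg vertically.
Dividing: tanθ = v²/(r g) = (39.1)²/(205 × 9.8) = 1529/2009 = 0.7610.
θ = arctan(0.7610) = 37.27°.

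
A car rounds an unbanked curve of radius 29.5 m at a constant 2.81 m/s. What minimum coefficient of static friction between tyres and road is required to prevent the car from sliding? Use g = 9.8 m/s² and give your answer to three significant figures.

0.0273

Friction provides the centripetal force: μ_s m g = m v²/r, so μ_s = v²/(g r) = (2.810)²/(9.8 × 29.5) = 7.896/289.1 = 0.02731.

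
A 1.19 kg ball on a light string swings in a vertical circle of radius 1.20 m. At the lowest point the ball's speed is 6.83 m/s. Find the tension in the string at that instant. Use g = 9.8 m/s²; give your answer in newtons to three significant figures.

At the lowest point, T points up (toward the centre) and the weight mg points down (away from the centre), so the net inward force is T − mg = mv²/r.
T = m(v²/r + g) = 1.19 × ((6.83)²/1.20 + 9.8) = 1.19 × (38.87 + 9.8) = 1.19 × 48.67 = 57.92 N.

57.9 N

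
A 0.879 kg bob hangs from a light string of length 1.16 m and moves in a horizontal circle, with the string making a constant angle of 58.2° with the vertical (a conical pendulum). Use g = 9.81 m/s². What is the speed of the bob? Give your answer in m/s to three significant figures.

3.95 m/s

The radius of the circle is r = L sinθ = 1.16 × sin 58.2° = 0.9859 m.
Horizontally T sinθ = mv²/r and vertically T cosθ = mg, so tanθ = v²/(rg).
v = √(r g tanθ) = √(0.9859 × 9.81 × 1.613) = √15.60 = 3.949 m/s.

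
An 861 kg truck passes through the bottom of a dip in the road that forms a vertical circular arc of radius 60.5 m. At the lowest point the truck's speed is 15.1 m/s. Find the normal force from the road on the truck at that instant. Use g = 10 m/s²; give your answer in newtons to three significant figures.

11900 N

At the lowest point, N points up (toward the centre) and the weight mg points down (away from the centre), so the net inward force is N − mg = mv²/r.
N = m(v²/r + g) = 861 × ((15.1)²/60.5 + 10.0) = 861 × (3.769 + 10.0) = 861 × 13.77 = 11850 N.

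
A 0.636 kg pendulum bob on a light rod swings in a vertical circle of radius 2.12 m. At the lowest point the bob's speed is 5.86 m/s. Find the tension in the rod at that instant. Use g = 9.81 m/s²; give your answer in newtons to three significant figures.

16.5 N

At the lowest point, T points up (toward the centre) and the weight mg points down (away from the centre), so the net inward force is T − mg = mv²/r.
T = m(v²/r + g) = 0.636 × ((5.86)²/2.12 + 9.81) = 0.636 × (16.20 + 9.81) = 0.636 × 26.01 = 16.54 N.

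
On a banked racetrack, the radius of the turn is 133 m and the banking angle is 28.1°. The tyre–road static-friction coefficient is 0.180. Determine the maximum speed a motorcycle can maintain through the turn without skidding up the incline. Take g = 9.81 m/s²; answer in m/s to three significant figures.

At the maximum speed, friction acts down the slope at its limiting value f = μN. Radially (horizontal, toward centre): N sinθ + μN cosθ = mv²/r. Vertically: N cosθ − μN sinθ = mg.
Dividing: v² = r g (sinθ + μcosθ)/(cosθ − μsinθ).
sinθ + μcosθ = 0.4710 + 0.180×0.8821 = 0.6298; cosθ − μsinθ = 0.8821 − 0.180×0.4710 = 0.7973.
v² = 133 × 9.81 × 0.6298/0.7973 = 1031 m²/s², so v = 32.10 m/s.

32.1 m/s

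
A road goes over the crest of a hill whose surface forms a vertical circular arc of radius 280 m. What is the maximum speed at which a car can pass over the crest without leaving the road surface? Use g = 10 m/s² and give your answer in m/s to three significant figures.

At the crest the centre of the circle is below the car, so the net downward (centripetal) force is mg − N = mv²/r.
The car leaves the road when N → 0, giving v_max = √(g r) = √(10.0 × 280) = 52.92 m/s.

52.9 m/s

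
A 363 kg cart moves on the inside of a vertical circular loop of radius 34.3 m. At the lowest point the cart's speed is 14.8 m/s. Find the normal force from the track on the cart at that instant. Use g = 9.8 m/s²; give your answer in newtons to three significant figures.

5880 N

At the lowest point, N points up (toward the centre) and the weight mg points down (away from the centre), so the net inward force is N − mg = mv²/r.
N = m(v²/r + g) = 363 × ((14.8)²/34.3 + 9.8) = 363 × (6.386 + 9.8) = 363 × 16.19 = 5876 N.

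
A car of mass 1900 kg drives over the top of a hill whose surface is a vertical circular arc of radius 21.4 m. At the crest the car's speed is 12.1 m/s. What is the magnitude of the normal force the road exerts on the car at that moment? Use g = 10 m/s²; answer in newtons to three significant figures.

6000 N

At the crest the centripetal acceleration points downward (toward the centre of the arc), so mg − N = mv²/r.
N = m(g − v²/r) = 1900 × (10.0 − (12.1)²/21.4) = 1900 × (10.0 − 6.842) = 1900 × 3.158 = 6001 N.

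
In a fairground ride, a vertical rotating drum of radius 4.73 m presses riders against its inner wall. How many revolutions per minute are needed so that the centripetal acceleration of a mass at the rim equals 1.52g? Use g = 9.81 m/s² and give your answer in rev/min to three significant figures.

17.0 rev/min

Require ω²r = 1.52g, so ω = √(1.52 × 9.81/4.73) = 1.776 rad/s.
In rev/min: ω × 60/(2π) = 1.776 × 60/(2π) = 16.95 rev/min.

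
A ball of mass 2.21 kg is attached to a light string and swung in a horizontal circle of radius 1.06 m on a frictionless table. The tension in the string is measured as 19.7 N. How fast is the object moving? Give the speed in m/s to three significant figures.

3.07 m/s

T = m v²/r ⇒ v = √(T r / m) = √(19.7 × 1.06 / 2.21) = √9.449 = 3.074 m/s.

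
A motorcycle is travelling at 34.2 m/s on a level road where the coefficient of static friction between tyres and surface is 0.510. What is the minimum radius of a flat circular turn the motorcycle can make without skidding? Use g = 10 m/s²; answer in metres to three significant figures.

229 m

At the limit, μ_s m g = m v²/r, so r_min = v²/(μ_s g) = (34.2)²/(0.510 × 10.0) = 1170/5.100 = 229.3 m.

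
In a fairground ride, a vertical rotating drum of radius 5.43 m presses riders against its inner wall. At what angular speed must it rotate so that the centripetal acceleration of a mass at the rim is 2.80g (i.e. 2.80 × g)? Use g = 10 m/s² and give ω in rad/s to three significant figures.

Centripetal acceleration a_c = ω²r. Setting ω²r = 2.80g:
ω = √(2.80g / r) = √(2.80 × 10.0 / 5.43) = √5.157 = 2.271 rad/s.

2.27 rad/s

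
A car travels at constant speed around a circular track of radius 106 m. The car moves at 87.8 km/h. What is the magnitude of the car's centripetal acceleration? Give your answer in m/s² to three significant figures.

v = 87.8 km/h = 87.8/3.6 = 24.39 m/s.
a_c = v²/r = (24.39)²/106 = 594.8/106 = 5.611 m/s².

5.61 m/s²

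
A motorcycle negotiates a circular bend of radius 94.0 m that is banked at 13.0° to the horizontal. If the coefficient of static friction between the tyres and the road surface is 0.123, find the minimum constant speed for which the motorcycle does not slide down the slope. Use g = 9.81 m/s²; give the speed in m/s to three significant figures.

9.83 m/s

At the minimum speed, friction acts up the slope at its limiting value f = μN. Radially (horizontal, toward centre): N sinθ − μN cosθ = mv²/r. Vertically: N cosθ + μN sinθ = mg.
Dividing: v² = r g (sinθ − μcosθ)/(cosθ + μsinθ).
sinθ − μcosθ = 0.2250 − 0.123×0.9744 = 0.1051; cosθ + μsinθ = 0.9744 + 0.123×0.2250 = 1.002.
v² = 94.0 × 9.81 × 0.1051/1.002 = 96.72 m²/s², so v = 9.835 m/s.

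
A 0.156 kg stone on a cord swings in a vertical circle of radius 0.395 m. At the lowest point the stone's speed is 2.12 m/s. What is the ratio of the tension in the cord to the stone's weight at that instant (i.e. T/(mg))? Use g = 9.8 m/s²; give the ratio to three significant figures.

2.16

At the bottom, T − mg = mv²/r, so T = m(v²/r + g) and T/(mg) = v²/(rg) + 1 = (2.12)²/(0.395 × 9.8) + 1 = 1.161 + 1 = 2.161.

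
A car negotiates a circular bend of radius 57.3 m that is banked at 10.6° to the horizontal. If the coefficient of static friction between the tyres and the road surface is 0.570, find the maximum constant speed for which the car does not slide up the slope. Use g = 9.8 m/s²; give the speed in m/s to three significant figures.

At the maximum speed, friction acts down the slope at its limiting value f = μN. Radially (horizontal, toward centre): N sinθ + μN cosθ = mv²/r. Vertically: N cosθ − μN sinθ = mg.
Dividing: v² = r g (sinθ + μcosθ)/(cosθ − μsinθ).
sinθ + μcosθ = 0.1840 + 0.570×0.9829 = 0.7442; cosθ − μsinθ = 0.9829 − 0.570×0.1840 = 0.8781.
v² = 57.3 × 9.8 × 0.7442/0.8781 = 475.9 m²/s², so v = 21.82 m/s.

21.8 m/s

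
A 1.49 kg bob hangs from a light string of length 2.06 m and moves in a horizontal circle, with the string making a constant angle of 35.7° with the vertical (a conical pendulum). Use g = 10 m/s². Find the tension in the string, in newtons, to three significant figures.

18.3 N

Vertically the bob has no acceleration, so T cosθ = mg.
T = mg/cosθ = 1.49 × 10.0 / cos 35.7° = 14.90/0.8121 = 18.35 N.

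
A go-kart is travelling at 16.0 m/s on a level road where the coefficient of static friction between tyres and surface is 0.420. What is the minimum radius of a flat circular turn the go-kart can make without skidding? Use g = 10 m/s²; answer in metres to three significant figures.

61.0 m

At the limit, μ_s m g = m v²/r, so r_min = v²/(μ_s g) = (16.0)²/(0.420 × 10.0) = 256.0/4.200 = 60.95 m.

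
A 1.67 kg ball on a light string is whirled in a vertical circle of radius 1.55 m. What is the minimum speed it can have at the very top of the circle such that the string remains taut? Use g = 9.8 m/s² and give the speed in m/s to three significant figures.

3.90 m/s

At the highest point the centre is directly below, so both the weight and T act inward: T + mg = mv²/r.
At minimum speed T → 0, so mg = mv_min²/r ⇒ v_min = √(g r) = √(9.8 × 1.55) = 3.897 m/s.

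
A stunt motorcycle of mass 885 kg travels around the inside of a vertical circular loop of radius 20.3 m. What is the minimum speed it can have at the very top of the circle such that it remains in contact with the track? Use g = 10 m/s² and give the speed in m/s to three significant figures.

At the top, both weight mg and N point toward the centre: N + mg = mv²/r.
At minimum speed N → 0, so mg = mv_min²/r ⇒ v_min = √(g r) = √(10.0 × 20.3) = 14.25 m/s.

14.2 m/s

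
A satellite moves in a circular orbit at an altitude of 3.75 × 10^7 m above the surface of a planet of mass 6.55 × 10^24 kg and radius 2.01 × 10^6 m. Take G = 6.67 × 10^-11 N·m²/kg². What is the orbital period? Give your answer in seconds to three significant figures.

r = R + h = 2.01 × 10^6 + 3.75 × 10^7 = 3.951 × 10^7 m. Gravity provides the centripetal force: G M m / r² = m v² / r ⇒ v = √(GM/r) = 3325 m/s.
T = 2πr/v = 2π × 3.951 × 10^7 / 3325 = 74650 s.

74700 s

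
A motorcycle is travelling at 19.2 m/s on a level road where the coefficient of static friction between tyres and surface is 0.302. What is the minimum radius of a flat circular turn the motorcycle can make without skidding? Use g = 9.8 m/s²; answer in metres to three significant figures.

125 m

At the limit, μ_s m g = m v²/r, so r_min = v²/(μ_s g) = (19.2)²/(0.302 × 9.8) = 368.6/2.960 = 124.6 m.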